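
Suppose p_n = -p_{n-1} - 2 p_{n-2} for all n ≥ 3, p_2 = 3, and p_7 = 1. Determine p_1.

Let p_1 = x.
p_3 = -3 - 2x
p_4 = -3 + 2x
p_5 = 9 + 2x
p_6 = -3 - 6x
p_7 = -15 + 2x
So -15 + 2x = 1, giving x = 8.

8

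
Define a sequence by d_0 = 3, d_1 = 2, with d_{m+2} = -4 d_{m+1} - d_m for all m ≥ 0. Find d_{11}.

d_2 = -4·2 - 3 = -11
d_3 = -4·(-11) - 2 = 42
d_4 = -4·42 - (-11) = -157
d_5 = -4·(-157) - 42 = 586
d_6 = -4·586 - (-157) = -2187
d_7 = -4·(-2187) - 586 = 8162
d_8 = -4·8162 - (-2187) = -30461
d_9 = -4·(-30461) - 8162 = 113682
d_{10} = -4·113682 - (-30461) = -424267
d_{11} = -4·(-424267) - 113682 = 1583386

1583386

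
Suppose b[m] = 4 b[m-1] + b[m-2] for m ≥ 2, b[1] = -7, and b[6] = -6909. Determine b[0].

7

Let b[0] = v.
b[2] = -28 + v
b[3] = -119 + 4v
b[4] = -504 + 17v
b[5] = -2135 + 72v
b[6] = -9044 + 305v
So -9044 + 305v = -6909, giving v = 7.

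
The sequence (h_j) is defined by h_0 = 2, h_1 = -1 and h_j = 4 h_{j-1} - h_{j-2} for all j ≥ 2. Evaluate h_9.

-62273

h_2 = 4(-1) - 2 = -6
h_3 = 4(-6) - (-1) = -23
h_4 = 4(-23) - (-6) = -86
h_5 = 4(-86) - (-23) = -321
h_6 = 4(-321) - (-86) = -1198
h_7 = 4(-1198) - (-321) = -4471
h_8 = 4(-4471) - (-1198) = -16686
h_9 = 4(-16686) - (-4471) = -62273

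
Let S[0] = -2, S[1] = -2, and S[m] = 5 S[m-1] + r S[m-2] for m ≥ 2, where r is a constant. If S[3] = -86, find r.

S[2] = -10 - 2r
S[3] = -50 - 12r
So -50 - 12r = -86, giving r = 3.

3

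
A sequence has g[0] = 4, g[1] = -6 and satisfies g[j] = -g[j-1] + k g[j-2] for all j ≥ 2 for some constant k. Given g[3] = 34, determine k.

g[2] = 6 + 4k
g[3] = -6 - 10k
So -6 - 10k = 34, giving k = -4.

-4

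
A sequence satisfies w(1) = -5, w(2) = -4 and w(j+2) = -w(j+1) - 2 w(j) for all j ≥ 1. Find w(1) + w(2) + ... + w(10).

99

w(3) = -(-4) - 2·(-5) = 14
w(4) = -14 - 2·(-4) = -6
w(5) = -(-6) - 2·14 = -22
w(6) = -(-22) - 2·(-6) = 34
w(7) = -34 - 2·(-22) = 10
w(8) = -10 - 2·34 = -78
w(9) = -(-78) - 2·10 = 58
w(10) = -58 - 2·(-78) = 98
Sum = (-5) + (-4) + 14 + (-6) + (-22) + 34 + 10 + (-78) + 58 + 98 = 99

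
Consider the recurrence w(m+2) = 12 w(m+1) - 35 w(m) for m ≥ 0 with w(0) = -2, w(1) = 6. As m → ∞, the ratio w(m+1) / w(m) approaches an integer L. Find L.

The characteristic equation is r^2 - 12r + 35 = 0, which factors as (r - 7)(r - 5) = 0.
So the roots are 7 and 5. Since |7| > |5| and the coefficient of 7^m is non-zero, the ratio tends to 7.

7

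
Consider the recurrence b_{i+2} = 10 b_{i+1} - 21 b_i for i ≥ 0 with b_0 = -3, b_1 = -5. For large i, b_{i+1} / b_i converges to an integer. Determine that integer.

7

The characteristic equation is r^2 - 10r + 21 = 0, which factors as (r - 7)(r - 3) = 0.
So the roots are 7 and 3. Since |7| > |3| and the coefficient of 7^i is non-zero, the ratio tends to 7.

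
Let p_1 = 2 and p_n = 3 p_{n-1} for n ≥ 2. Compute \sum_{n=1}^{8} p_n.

6560

p_2 = 3*2 = 6
p_3 = 3*6 = 18
p_4 = 3*18 = 54
p_5 = 3*54 = 162
p_6 = 3*162 = 486
p_7 = 3*486 = 1458
p_8 = 3*1458 = 4374
Sum = 2 + 6 + 18 + 54 + 162 + 486 + 1458 + 4374 = 6560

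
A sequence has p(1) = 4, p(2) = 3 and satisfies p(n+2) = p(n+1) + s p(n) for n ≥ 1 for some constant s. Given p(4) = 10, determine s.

1

p(3) = 3 + 4s
p(4) = 3 + 7s
So 3 + 7s = 10, giving s = 1.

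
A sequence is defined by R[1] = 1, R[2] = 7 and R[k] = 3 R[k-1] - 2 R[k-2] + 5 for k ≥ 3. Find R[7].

664

R[3] = 3(7) - 2(1) + 5 = 24
R[4] = 3(24) - 2(7) + 5 = 63
R[5] = 3(63) - 2(24) + 5 = 146
R[6] = 3(146) - 2(63) + 5 = 317
R[7] = 3(317) - 2(146) + 5 = 664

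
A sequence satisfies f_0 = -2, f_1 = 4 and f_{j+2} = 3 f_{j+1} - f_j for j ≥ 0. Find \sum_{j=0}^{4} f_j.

f_2 = 3·4 - (-2) = 14
f_3 = 3·14 - 4 = 38
f_4 = 3·38 - 14 = 100
Sum = (-2) + 4 + 14 + 38 + 100 = 154

154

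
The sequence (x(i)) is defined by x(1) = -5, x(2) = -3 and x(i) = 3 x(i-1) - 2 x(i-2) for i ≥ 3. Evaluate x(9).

x(3) = 3·(-3) - 2·(-5) = 1
x(4) = 3·1 - 2·(-3) = 9
x(5) = 3·9 - 2·1 = 25
x(6) = 3·25 - 2·9 = 57
x(7) = 3·57 - 2·25 = 121
x(8) = 3·121 - 2·57 = 249
x(9) = 3·249 - 2·121 = 505

505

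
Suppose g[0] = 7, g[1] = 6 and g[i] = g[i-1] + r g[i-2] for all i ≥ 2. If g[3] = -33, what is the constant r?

g[2] = 6 + 7r
g[3] = 6 + 13r
So 6 + 13r = -33, giving r = -3.

-3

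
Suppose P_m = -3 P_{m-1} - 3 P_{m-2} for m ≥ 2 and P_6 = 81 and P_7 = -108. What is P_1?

4

Rearranging, P_{m-2} = (P_m + 3 P_{m-1}) / -3.
P_5 = (-108 + 3·81) / -3 = 135/-3 = -45
P_4 = (81 + 3·(-45)) / -3 = -54/-3 = 18
P_3 = (-45 + 3·18) / -3 = 9/-3 = -3
P_2 = (18 + 3·(-3)) / -3 = 9/-3 = -3
P_1 = (-3 + 3·(-3)) / -3 = -12/-3 = 4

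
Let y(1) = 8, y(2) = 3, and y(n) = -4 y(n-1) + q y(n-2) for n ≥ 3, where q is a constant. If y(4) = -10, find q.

2

y(3) = -12 + 8q
y(4) = 48 - 29q
So 48 - 29q = -10, giving q = 2.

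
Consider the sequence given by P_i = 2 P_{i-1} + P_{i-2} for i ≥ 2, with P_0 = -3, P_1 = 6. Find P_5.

138

P_2 = 2·6 + (-3) = 9
P_3 = 2·9 + 6 = 24
P_4 = 2·24 + 9 = 57
P_5 = 2·57 + 24 = 138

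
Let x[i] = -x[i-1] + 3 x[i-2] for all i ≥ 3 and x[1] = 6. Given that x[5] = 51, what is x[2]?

3

Let x[2] = z.
x[3] = 18 - z
x[4] = -18 + 4z
x[5] = 72 - 7z
So 72 - 7z = 51, giving z = 3.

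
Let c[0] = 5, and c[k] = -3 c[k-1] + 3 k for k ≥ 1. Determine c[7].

-9699

c[1] = -3*5 + 3 = -12
c[2] = -3*(-12) + 6 = 42
c[3] = -3*42 + 9 = -117
c[4] = -3*(-117) + 12 = 363
c[5] = -3*363 + 15 = -1074
c[6] = -3*(-1074) + 18 = 3240
c[7] = -3*3240 + 21 = -9699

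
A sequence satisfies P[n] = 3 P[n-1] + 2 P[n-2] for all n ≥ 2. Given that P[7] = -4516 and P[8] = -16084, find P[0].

-1

Rearranging, P[n-2] = (P[n] - 3 P[n-1]) / 2.
P[6] = (-16084 - 3*(-4516)) / 2 = -2536/2 = -1268
P[5] = (-4516 - 3*(-1268)) / 2 = -712/2 = -356
P[4] = (-1268 - 3*(-356)) / 2 = -200/2 = -100
P[3] = (-356 - 3*(-100)) / 2 = -56/2 = -28
P[2] = (-100 - 3*(-28)) / 2 = -16/2 = -8
P[1] = (-28 - 3*(-8)) / 2 = -4/2 = -2
P[0] = (-8 - 3*(-2)) / 2 = -2/2 = -1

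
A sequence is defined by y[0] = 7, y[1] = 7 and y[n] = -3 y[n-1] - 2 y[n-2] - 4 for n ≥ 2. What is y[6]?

-959

y[2] = -3(7) - 2(7) - 4 = -39
y[3] = -3(-39) - 2(7) - 4 = 99
y[4] = -3(99) - 2(-39) - 4 = -223
y[5] = -3(-223) - 2(99) - 4 = 467
y[6] = -3(467) - 2(-223) - 4 = -959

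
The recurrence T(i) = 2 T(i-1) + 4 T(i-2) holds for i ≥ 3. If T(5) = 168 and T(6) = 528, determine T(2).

Rearranging, T(i-2) = (T(i) - 2 T(i-1)) / 4.
T(4) = (528 - 2(168)) / 4 = 192/4 = 48
T(3) = (168 - 2(48)) / 4 = 72/4 = 18
T(2) = (48 - 2(18)) / 4 = 12/4 = 3

3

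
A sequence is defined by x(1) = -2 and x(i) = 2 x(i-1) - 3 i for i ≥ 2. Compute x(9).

-2783

x(2) = 2(-2) - 6 = -10
x(3) = 2(-10) - 9 = -29
x(4) = 2(-29) - 12 = -70
x(5) = 2(-70) - 15 = -155
x(6) = 2(-155) - 18 = -328
x(7) = 2(-328) - 21 = -677
x(8) = 2(-677) - 24 = -1378
x(9) = 2(-1378) - 27 = -2783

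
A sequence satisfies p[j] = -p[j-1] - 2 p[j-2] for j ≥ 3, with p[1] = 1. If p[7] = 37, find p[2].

Let p[2] = x.
p[3] = -2 - x
p[4] = 2 - x
p[5] = 2 + 3x
p[6] = -6 - x
p[7] = 2 - 5x
So 2 - 5x = 37, giving x = -7.

-7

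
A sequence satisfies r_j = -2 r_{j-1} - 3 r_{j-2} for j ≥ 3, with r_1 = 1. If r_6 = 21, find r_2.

-3

Let r_2 = y.
r_3 = -3 - 2y
r_4 = 6 + y
r_5 = -3 + 4y
r_6 = -12 - 11y
So -12 - 11y = 21, giving y = -3.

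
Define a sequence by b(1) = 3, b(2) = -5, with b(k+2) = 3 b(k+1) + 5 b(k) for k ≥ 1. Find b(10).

-105725

b(3) = 3·(-5) + 5·3 = 0
b(4) = 3·0 + 5·(-5) = -25
b(5) = 3·(-25) + 5·0 = -75
b(6) = 3·(-75) + 5·(-25) = -350
b(7) = 3·(-350) + 5·(-75) = -1425
b(8) = 3·(-1425) + 5·(-350) = -6025
b(9) = 3·(-6025) + 5·(-1425) = -25200
b(10) = 3·(-25200) + 5·(-6025) = -105725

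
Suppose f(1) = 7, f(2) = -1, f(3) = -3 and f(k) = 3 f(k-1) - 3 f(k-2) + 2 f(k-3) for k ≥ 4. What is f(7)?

112

f(4) = 3(-3) - 3(-1) + 2(7) = 8
f(5) = 3(8) - 3(-3) + 2(-1) = 31
f(6) = 3(31) - 3(8) + 2(-3) = 63
f(7) = 3(63) - 3(31) + 2(8) = 112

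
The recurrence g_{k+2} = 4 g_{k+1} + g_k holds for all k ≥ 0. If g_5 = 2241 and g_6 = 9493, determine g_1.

9

Rearranging, g_{k-2} = g_k - 4 g_{k-1}.
g_4 = 9493 - 4(2241) = 529
g_3 = 2241 - 4(529) = 125
g_2 = 529 - 4(125) = 29
g_1 = 125 - 4(29) = 9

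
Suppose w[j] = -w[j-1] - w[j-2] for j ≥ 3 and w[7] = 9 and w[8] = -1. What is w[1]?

9

Rearranging, w[j-2] = -(w[j] + w[j-1]).
w[6] = -(-1 + 9) = -8
w[5] = -(9 + (-8)) = -1
w[4] = -(-8 + (-1)) = 9
w[3] = -(-1 + 9) = -8
w[2] = -(9 + (-8)) = -1
w[1] = -(-8 + (-1)) = 9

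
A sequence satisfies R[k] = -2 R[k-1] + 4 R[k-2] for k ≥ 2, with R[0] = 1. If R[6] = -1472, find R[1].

Let R[1] = y.
R[2] = 4 - 2y
R[3] = -8 + 8y
R[4] = 32 - 24y
R[5] = -96 + 80y
R[6] = 320 - 256y
So 320 - 256y = -1472, giving y = 7.

7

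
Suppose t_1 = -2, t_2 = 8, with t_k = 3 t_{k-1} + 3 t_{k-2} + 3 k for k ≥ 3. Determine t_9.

t_3 = 3·8 + 3·(-2) + 9 = 27
t_4 = 3·27 + 3·8 + 12 = 117
t_5 = 3·117 + 3·27 + 15 = 447
t_6 = 3·447 + 3·117 + 18 = 1710
t_7 = 3·1710 + 3·447 + 21 = 6492
t_8 = 3·6492 + 3·1710 + 24 = 24630
t_9 = 3·24630 + 3·6492 + 27 = 93393

93393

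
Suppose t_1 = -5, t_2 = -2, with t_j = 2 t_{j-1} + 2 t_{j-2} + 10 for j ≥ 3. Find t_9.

98

t_3 = 2(-2) + 2(-5) + 10 = -4
t_4 = 2(-4) + 2(-2) + 10 = -2
t_5 = 2(-2) + 2(-4) + 10 = -2
t_6 = 2(-2) + 2(-2) + 10 = 2
t_7 = 2(2) + 2(-2) + 10 = 10
t_8 = 2(10) + 2(2) + 10 = 34
t_9 = 2(34) + 2(10) + 10 = 98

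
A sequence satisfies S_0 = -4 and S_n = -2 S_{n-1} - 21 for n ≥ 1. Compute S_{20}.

The fixed point is -21/(1 + 2) = -7, so S_n + 7 = -2(S_{n-1} + 7).
Hence S_n = 3·(-2)^n - 7.
S_{20} = 3·(-2)^{20} - 7 = 3·1048576 - 7 = 3145721.

3145721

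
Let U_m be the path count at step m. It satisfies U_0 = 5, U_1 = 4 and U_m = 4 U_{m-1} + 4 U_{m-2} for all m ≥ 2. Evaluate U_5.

U_2 = 4(4) + 4(5) = 36
U_3 = 4(36) + 4(4) = 160
U_4 = 4(160) + 4(36) = 784
U_5 = 4(784) + 4(160) = 3776

3776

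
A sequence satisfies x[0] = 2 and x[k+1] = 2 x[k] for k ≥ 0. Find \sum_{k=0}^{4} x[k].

x[1] = 2*2 = 4
x[2] = 2*4 = 8
x[3] = 2*8 = 16
x[4] = 2*16 = 32
Sum = 2 + 4 + 8 + 16 + 32 = 62

62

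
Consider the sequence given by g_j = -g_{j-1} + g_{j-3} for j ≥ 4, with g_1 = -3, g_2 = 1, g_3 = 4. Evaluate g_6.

g_4 = -4 + (-3) = -7
g_5 = -(-7) + 1 = 8
g_6 = -8 + 4 = -4

-4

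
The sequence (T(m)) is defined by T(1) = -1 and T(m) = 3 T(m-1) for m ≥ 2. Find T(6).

T(2) = 3*(-1) = -3
T(3) = 3*(-3) = -9
T(4) = 3*(-9) = -27
T(5) = 3*(-27) = -81
T(6) = 3*(-81) = -243

-243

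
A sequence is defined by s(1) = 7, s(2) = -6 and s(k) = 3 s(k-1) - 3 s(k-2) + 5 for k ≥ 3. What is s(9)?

1058

s(3) = 3(-6) - 3(7) + 5 = -34
s(4) = 3(-34) - 3(-6) + 5 = -79
s(5) = 3(-79) - 3(-34) + 5 = -130
s(6) = 3(-130) - 3(-79) + 5 = -148
s(7) = 3(-148) - 3(-130) + 5 = -49
s(8) = 3(-49) - 3(-148) + 5 = 302
s(9) = 3(302) - 3(-49) + 5 = 1058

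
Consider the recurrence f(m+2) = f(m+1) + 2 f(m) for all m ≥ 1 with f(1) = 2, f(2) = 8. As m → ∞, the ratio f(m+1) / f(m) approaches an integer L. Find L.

The characteristic equation is r^2 - r - 2 = 0, which factors as (r - 2)(r + 1) = 0.
So the roots are 2 and -1. Since |2| > |-1| and the coefficient of 2^m is non-zero, the ratio tends to 2.

2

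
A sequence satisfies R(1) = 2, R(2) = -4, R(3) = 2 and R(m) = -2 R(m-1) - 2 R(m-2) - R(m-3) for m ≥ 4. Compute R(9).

R(4) = -2·2 - 2·(-4) - 2 = 2
R(5) = -2·2 - 2·2 - (-4) = -4
R(6) = -2·(-4) - 2·2 - 2 = 2
R(7) = -2·2 - 2·(-4) - 2 = 2
R(8) = -2·2 - 2·2 - (-4) = -4
R(9) = -2·(-4) - 2·2 - 2 = 2

2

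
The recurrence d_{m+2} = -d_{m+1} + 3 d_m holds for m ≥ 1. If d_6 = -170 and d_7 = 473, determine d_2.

1

Rearranging, d_{m-2} = (d_m + d_{m-1}) / 3.
d_5 = (473 + (-170)) / 3 = 303/3 = 101
d_4 = (-170 + 101) / 3 = -69/3 = -23
d_3 = (101 + (-23)) / 3 = 78/3 = 26
d_2 = (-23 + 26) / 3 = 3/3 = 1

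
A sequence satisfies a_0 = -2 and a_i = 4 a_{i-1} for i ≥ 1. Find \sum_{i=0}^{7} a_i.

a_1 = 4*(-2) = -8
a_2 = 4*(-8) = -32
a_3 = 4*(-32) = -128
a_4 = 4*(-128) = -512
a_5 = 4*(-512) = -2048
a_6 = 4*(-2048) = -8192
a_7 = 4*(-8192) = -32768
Sum = (-2) + (-8) + (-32) + (-128) + (-512) + (-2048) + (-8192) + (-32768) = -43690

-43690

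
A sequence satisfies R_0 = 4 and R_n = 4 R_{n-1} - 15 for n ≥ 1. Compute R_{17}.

-17179869179

The fixed point is -15/(1 - 4) = 5, so R_n - 5 = 4(R_{n-1} - 5).
Hence R_n = -1·4^n + 5.
R_{17} = -1·4^{17} + 5 = -1·17179869184 + 5 = -17179869179.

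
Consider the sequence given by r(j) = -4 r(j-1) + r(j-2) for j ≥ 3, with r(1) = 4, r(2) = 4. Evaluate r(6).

r(3) = -4(4) + 4 = -12
r(4) = -4(-12) + 4 = 52
r(5) = -4(52) + (-12) = -220
r(6) = -4(-220) + 52 = 932

932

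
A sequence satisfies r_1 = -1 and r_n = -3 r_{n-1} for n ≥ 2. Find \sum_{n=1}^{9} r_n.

-4921

r_2 = -3*(-1) = 3
r_3 = -3*3 = -9
r_4 = -3*(-9) = 27
r_5 = -3*27 = -81
r_6 = -3*(-81) = 243
r_7 = -3*243 = -729
r_8 = -3*(-729) = 2187
r_9 = -3*2187 = -6561
Sum = (-1) + 3 + (-9) + 27 + (-81) + 243 + (-729) + 2187 + (-6561) = -4921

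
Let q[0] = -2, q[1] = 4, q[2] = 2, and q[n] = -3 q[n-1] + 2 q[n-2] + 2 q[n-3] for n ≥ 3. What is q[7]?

-654

q[3] = -3*2 + 2*4 + 2*(-2) = -2
q[4] = -3*(-2) + 2*2 + 2*4 = 18
q[5] = -3*18 + 2*(-2) + 2*2 = -54
q[6] = -3*(-54) + 2*18 + 2*(-2) = 194
q[7] = -3*194 + 2*(-54) + 2*18 = -654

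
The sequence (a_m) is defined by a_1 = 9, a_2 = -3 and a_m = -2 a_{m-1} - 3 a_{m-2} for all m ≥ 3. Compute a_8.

a_3 = -2·(-3) - 3·9 = -21
a_4 = -2·(-21) - 3·(-3) = 51
a_5 = -2·51 - 3·(-21) = -39
a_6 = -2·(-39) - 3·51 = -75
a_7 = -2·(-75) - 3·(-39) = 267
a_8 = -2·267 - 3·(-75) = -309

-309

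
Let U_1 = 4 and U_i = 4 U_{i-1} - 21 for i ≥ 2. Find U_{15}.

The fixed point is -21/(1 - 4) = 7, so U_i - 7 = 4(U_{i-1} - 7).
Hence U_i = -3·4^{i-1} + 7.
U_{15} = -3·4^{14} + 7 = -3·268435456 + 7 = -805306361.

-805306361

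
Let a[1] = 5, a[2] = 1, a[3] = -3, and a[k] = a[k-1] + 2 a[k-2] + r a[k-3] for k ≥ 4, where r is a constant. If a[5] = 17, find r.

4

a[4] = -1 + 5r
a[5] = -7 + 6r
So -7 + 6r = 17, giving r = 4.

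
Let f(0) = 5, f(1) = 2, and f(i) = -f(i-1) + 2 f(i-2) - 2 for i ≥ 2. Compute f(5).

-24

f(2) = -2 + 2·5 - 2 = 6
f(3) = -6 + 2·2 - 2 = -4
f(4) = -(-4) + 2·6 - 2 = 14
f(5) = -14 + 2·(-4) - 2 = -24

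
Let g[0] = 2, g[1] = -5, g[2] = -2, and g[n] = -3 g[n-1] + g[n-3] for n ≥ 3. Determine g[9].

g[3] = -3*(-2) + 2 = 8
g[4] = -3*8 + (-5) = -29
g[5] = -3*(-29) + (-2) = 85
g[6] = -3*85 + 8 = -247
g[7] = -3*(-247) + (-29) = 712
g[8] = -3*712 + 85 = -2051
g[9] = -3*(-2051) + (-247) = 5906

5906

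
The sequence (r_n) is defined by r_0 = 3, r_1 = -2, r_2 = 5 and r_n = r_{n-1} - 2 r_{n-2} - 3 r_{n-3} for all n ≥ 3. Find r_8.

118

r_3 = 5 - 2·(-2) - 3·3 = 0
r_4 = 0 - 2·5 - 3·(-2) = -4
r_5 = (-4) - 2·0 - 3·5 = -19
r_6 = (-19) - 2·(-4) - 3·0 = -11
r_7 = (-11) - 2·(-19) - 3·(-4) = 39
r_8 = 39 - 2·(-11) - 3·(-19) = 118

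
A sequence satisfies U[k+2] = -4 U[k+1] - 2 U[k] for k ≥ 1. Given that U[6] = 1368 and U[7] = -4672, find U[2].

Rearranging, U[k-2] = (U[k] + 4 U[k-1]) / -2.
U[5] = (-4672 + 4(1368)) / -2 = 800/-2 = -400
U[4] = (1368 + 4(-400)) / -2 = -232/-2 = 116
U[3] = (-400 + 4(116)) / -2 = 64/-2 = -32
U[2] = (116 + 4(-32)) / -2 = -12/-2 = 6

6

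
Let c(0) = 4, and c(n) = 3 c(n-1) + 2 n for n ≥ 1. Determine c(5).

1330

c(1) = 3*4 + 2 = 14
c(2) = 3*14 + 4 = 46
c(3) = 3*46 + 6 = 144
c(4) = 3*144 + 8 = 440
c(5) = 3*440 + 10 = 1330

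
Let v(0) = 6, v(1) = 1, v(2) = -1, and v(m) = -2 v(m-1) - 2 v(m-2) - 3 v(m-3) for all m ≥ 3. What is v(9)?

v(3) = -2(-1) - 2(1) - 3(6) = -18
v(4) = -2(-18) - 2(-1) - 3(1) = 35
v(5) = -2(35) - 2(-18) - 3(-1) = -31
v(6) = -2(-31) - 2(35) - 3(-18) = 46
v(7) = -2(46) - 2(-31) - 3(35) = -135
v(8) = -2(-135) - 2(46) - 3(-31) = 271
v(9) = -2(271) - 2(-135) - 3(46) = -410

-410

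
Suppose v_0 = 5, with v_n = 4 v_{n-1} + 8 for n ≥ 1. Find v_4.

1960

v_1 = 4*5 + 8 = 28
v_2 = 4*28 + 8 = 120
v_3 = 4*120 + 8 = 488
v_4 = 4*488 + 8 = 1960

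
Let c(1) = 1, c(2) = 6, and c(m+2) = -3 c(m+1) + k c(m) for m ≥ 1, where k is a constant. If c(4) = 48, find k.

-2

c(3) = -18 + k
c(4) = 54 + 3k
So 54 + 3k = 48, giving k = -2.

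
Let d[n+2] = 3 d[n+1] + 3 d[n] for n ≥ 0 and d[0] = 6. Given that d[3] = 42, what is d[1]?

Let d[1] = w.
d[2] = 18 + 3w
d[3] = 54 + 12w
So 54 + 12w = 42, giving w = -1.

-1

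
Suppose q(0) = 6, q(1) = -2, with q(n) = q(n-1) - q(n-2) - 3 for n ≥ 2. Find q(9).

q(2) = (-2) - 6 - 3 = -11
q(3) = (-11) - (-2) - 3 = -12
q(4) = (-12) - (-11) - 3 = -4
q(5) = (-4) - (-12) - 3 = 5
q(6) = 5 - (-4) - 3 = 6
q(7) = 6 - 5 - 3 = -2
q(8) = (-2) - 6 - 3 = -11
q(9) = (-11) - (-2) - 3 = -12

-12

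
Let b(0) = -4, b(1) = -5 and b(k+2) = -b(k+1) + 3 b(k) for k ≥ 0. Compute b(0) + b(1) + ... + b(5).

b(2) = -(-5) + 3*(-4) = -7
b(3) = -(-7) + 3*(-5) = -8
b(4) = -(-8) + 3*(-7) = -13
b(5) = -(-13) + 3*(-8) = -11
Sum = (-4) + (-5) + (-7) + (-8) + (-13) + (-11) = -48

-48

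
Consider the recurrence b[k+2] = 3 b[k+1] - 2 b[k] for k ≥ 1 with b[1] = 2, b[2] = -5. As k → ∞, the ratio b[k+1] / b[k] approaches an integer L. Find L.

2

The characteristic equation is r^2 - 3r + 2 = 0, which factors as (r - 2)(r - 1) = 0.
So the roots are 2 and 1. Since |2| > |1| and the coefficient of 2^k is non-zero, the ratio tends to 2.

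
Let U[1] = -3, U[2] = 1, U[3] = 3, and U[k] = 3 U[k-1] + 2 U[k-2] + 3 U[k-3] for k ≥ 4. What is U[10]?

U[4] = 3·3 + 2·1 + 3·(-3) = 2
U[5] = 3·2 + 2·3 + 3·1 = 15
U[6] = 3·15 + 2·2 + 3·3 = 58
U[7] = 3·58 + 2·15 + 3·2 = 210
U[8] = 3·210 + 2·58 + 3·15 = 791
U[9] = 3·791 + 2·210 + 3·58 = 2967
U[10] = 3·2967 + 2·791 + 3·210 = 11113

11113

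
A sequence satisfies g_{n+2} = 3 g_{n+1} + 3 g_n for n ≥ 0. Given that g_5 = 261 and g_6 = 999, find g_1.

-4

Rearranging, g_{n-2} = (g_n - 3 g_{n-1}) / 3.
g_4 = (999 - 3·261) / 3 = 216/3 = 72
g_3 = (261 - 3·72) / 3 = 45/3 = 15
g_2 = (72 - 3·15) / 3 = 27/3 = 9
g_1 = (15 - 3·9) / 3 = -12/3 = -4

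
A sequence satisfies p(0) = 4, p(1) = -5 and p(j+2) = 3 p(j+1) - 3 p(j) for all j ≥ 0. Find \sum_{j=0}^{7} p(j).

-337

p(2) = 3·(-5) - 3·4 = -27
p(3) = 3·(-27) - 3·(-5) = -66
p(4) = 3·(-66) - 3·(-27) = -117
p(5) = 3·(-117) - 3·(-66) = -153
p(6) = 3·(-153) - 3·(-117) = -108
p(7) = 3·(-108) - 3·(-153) = 135
Sum = 4 + (-5) + (-27) + (-66) + (-117) + (-153) + (-108) + 135 = -337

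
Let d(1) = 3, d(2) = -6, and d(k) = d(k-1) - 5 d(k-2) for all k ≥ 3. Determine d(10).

d(3) = (-6) - 5·3 = -21
d(4) = (-21) - 5·(-6) = 9
d(5) = 9 - 5·(-21) = 114
d(6) = 114 - 5·9 = 69
d(7) = 69 - 5·114 = -501
d(8) = (-501) - 5·69 = -846
d(9) = (-846) - 5·(-501) = 1659
d(10) = 1659 - 5·(-846) = 5889

5889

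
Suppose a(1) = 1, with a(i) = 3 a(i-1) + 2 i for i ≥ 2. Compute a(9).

22953

a(2) = 3*1 + 4 = 7
a(3) = 3*7 + 6 = 27
a(4) = 3*27 + 8 = 89
a(5) = 3*89 + 10 = 277
a(6) = 3*277 + 12 = 843
a(7) = 3*843 + 14 = 2543
a(8) = 3*2543 + 16 = 7645
a(9) = 3*7645 + 18 = 22953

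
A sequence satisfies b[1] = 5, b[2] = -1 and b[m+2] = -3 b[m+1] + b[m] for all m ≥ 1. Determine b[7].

905

b[3] = -3*(-1) + 5 = 8
b[4] = -3*8 + (-1) = -25
b[5] = -3*(-25) + 8 = 83
b[6] = -3*83 + (-25) = -274
b[7] = -3*(-274) + 83 = 905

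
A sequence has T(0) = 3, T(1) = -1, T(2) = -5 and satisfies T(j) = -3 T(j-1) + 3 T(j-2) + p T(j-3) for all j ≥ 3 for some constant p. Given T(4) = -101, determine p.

T(3) = 12 + 3p
T(4) = -51 - 10p
So -51 - 10p = -101, giving p = 5.

5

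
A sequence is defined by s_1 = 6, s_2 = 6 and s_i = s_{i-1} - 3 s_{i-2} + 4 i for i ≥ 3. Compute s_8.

-90

s_3 = 6 - 3·6 + 12 = 0
s_4 = 0 - 3·6 + 16 = -2
s_5 = (-2) - 3·0 + 20 = 18
s_6 = 18 - 3·(-2) + 24 = 48
s_7 = 48 - 3·18 + 28 = 22
s_8 = 22 - 3·48 + 32 = -90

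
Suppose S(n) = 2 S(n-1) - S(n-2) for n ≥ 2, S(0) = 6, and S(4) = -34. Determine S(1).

-4

Let S(1) = z.
S(2) = -6 + 2z
S(3) = -12 + 3z
S(4) = -18 + 4z
So -18 + 4z = -34, giving z = -4.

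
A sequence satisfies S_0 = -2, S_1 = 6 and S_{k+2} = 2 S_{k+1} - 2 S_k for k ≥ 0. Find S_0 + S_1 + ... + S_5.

24

S_2 = 2(6) - 2(-2) = 16
S_3 = 2(16) - 2(6) = 20
S_4 = 2(20) - 2(16) = 8
S_5 = 2(8) - 2(20) = -24
Sum = (-2) + 6 + 16 + 20 + 8 + (-24) = 24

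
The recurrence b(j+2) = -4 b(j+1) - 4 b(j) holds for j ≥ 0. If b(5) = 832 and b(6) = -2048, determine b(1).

4

Rearranging, b(j-2) = (b(j) + 4 b(j-1)) / -4.
b(4) = (-2048 + 4·832) / -4 = 1280/-4 = -320
b(3) = (832 + 4·(-320)) / -4 = -448/-4 = 112
b(2) = (-320 + 4·112) / -4 = 128/-4 = -32
b(1) = (112 + 4·(-32)) / -4 = -16/-4 = 4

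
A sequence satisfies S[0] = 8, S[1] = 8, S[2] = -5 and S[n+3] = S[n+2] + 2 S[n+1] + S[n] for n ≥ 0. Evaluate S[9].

1019

S[3] = (-5) + 2·8 + 8 = 19
S[4] = 19 + 2·(-5) + 8 = 17
S[5] = 17 + 2·19 + (-5) = 50
S[6] = 50 + 2·17 + 19 = 103
S[7] = 103 + 2·50 + 17 = 220
S[8] = 220 + 2·103 + 50 = 476
S[9] = 476 + 2·220 + 103 = 1019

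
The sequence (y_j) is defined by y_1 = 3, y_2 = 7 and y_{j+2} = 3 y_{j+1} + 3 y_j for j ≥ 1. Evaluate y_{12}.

4758426

y_3 = 3*7 + 3*3 = 30
y_4 = 3*30 + 3*7 = 111
y_5 = 3*111 + 3*30 = 423
y_6 = 3*423 + 3*111 = 1602
y_7 = 3*1602 + 3*423 = 6075
y_8 = 3*6075 + 3*1602 = 23031
y_9 = 3*23031 + 3*6075 = 87318
y_{10} = 3*87318 + 3*23031 = 331047
y_{11} = 3*331047 + 3*87318 = 1255095
y_{12} = 3*1255095 + 3*331047 = 4758426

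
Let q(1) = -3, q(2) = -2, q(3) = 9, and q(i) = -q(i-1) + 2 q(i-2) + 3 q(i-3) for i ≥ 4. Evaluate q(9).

6

q(4) = -9 + 2*(-2) + 3*(-3) = -22
q(5) = -(-22) + 2*9 + 3*(-2) = 34
q(6) = -34 + 2*(-22) + 3*9 = -51
q(7) = -(-51) + 2*34 + 3*(-22) = 53
q(8) = -53 + 2*(-51) + 3*34 = -53
q(9) = -(-53) + 2*53 + 3*(-51) = 6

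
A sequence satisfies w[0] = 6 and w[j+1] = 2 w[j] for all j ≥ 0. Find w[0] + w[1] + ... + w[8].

3066

w[1] = 2·6 = 12
w[2] = 2·12 = 24
w[3] = 2·24 = 48
w[4] = 2·48 = 96
w[5] = 2·96 = 192
w[6] = 2·192 = 384
w[7] = 2·384 = 768
w[8] = 2·768 = 1536
Sum = 6 + 12 + 24 + 48 + 96 + 192 + 384 + 768 + 1536 = 3066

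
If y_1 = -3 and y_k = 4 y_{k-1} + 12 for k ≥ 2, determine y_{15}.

268435452

The fixed point is 12/(1 - 4) = -4, so y_k + 4 = 4(y_{k-1} + 4).
Hence y_k = 1·4^{k-1} - 4.
y_{15} = 1·4^{14} - 4 = 1·268435456 - 4 = 268435452.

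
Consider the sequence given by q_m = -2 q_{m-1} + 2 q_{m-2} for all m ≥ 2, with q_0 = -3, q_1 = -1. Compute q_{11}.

21856

q_2 = -2*(-1) + 2*(-3) = -4
q_3 = -2*(-4) + 2*(-1) = 6
q_4 = -2*6 + 2*(-4) = -20
q_5 = -2*(-20) + 2*6 = 52
q_6 = -2*52 + 2*(-20) = -144
q_7 = -2*(-144) + 2*52 = 392
q_8 = -2*392 + 2*(-144) = -1072
q_9 = -2*(-1072) + 2*392 = 2928
q_{10} = -2*2928 + 2*(-1072) = -8000
q_{11} = -2*(-8000) + 2*2928 = 21856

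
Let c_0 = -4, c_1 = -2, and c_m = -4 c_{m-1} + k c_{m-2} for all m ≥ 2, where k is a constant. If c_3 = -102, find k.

c_2 = 8 - 4k
c_3 = -32 + 14k
So -32 + 14k = -102, giving k = -5.

-5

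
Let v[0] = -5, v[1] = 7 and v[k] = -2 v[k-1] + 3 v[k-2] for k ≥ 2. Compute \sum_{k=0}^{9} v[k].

v[2] = -2(7) + 3(-5) = -29
v[3] = -2(-29) + 3(7) = 79
v[4] = -2(79) + 3(-29) = -245
v[5] = -2(-245) + 3(79) = 727
v[6] = -2(727) + 3(-245) = -2189
v[7] = -2(-2189) + 3(727) = 6559
v[8] = -2(6559) + 3(-2189) = -19685
v[9] = -2(-19685) + 3(6559) = 59047
Sum = (-5) + 7 + (-29) + 79 + (-245) + 727 + (-2189) + 6559 + (-19685) + 59047 = 44266

44266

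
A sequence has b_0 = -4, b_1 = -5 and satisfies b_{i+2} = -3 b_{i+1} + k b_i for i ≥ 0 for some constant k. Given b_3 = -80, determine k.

b_2 = 15 - 4k
b_3 = -45 + 7k
So -45 + 7k = -80, giving k = -5.

-5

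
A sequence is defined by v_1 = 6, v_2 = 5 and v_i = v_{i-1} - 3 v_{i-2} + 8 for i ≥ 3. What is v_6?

55

v_3 = 5 - 3*6 + 8 = -5
v_4 = (-5) - 3*5 + 8 = -12
v_5 = (-12) - 3*(-5) + 8 = 11
v_6 = 11 - 3*(-12) + 8 = 55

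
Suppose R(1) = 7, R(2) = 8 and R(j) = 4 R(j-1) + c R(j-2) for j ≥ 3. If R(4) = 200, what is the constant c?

2

R(3) = 32 + 7c
R(4) = 128 + 36c
So 128 + 36c = 200, giving c = 2.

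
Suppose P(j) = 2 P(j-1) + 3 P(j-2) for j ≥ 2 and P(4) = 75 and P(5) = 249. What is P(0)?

Rearranging, P(j-2) = (P(j) - 2 P(j-1)) / 3.
P(3) = (249 - 2·75) / 3 = 99/3 = 33
P(2) = (75 - 2·33) / 3 = 9/3 = 3
P(1) = (33 - 2·3) / 3 = 27/3 = 9
P(0) = (3 - 2·9) / 3 = -15/3 = -5

-5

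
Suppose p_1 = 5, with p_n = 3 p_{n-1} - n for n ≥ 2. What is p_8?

p_2 = 3(5) - 2 = 13
p_3 = 3(13) - 3 = 36
p_4 = 3(36) - 4 = 104
p_5 = 3(104) - 5 = 307
p_6 = 3(307) - 6 = 915
p_7 = 3(915) - 7 = 2738
p_8 = 3(2738) - 8 = 8206

8206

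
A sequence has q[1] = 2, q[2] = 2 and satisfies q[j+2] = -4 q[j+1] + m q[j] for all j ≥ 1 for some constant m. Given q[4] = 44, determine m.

q[3] = -8 + 2m
q[4] = 32 - 6m
So 32 - 6m = 44, giving m = -2.

-2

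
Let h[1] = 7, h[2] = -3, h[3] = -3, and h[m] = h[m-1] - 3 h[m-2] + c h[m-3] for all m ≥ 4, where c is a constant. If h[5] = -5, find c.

h[4] = 6 + 7c
h[5] = 15 + 4c
So 15 + 4c = -5, giving c = -5.

-5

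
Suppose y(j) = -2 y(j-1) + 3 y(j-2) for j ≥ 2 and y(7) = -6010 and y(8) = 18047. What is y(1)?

-4

Rearranging, y(j-2) = (y(j) + 2 y(j-1)) / 3.
y(6) = (18047 + 2*(-6010)) / 3 = 6027/3 = 2009
y(5) = (-6010 + 2*2009) / 3 = -1992/3 = -664
y(4) = (2009 + 2*(-664)) / 3 = 681/3 = 227
y(3) = (-664 + 2*227) / 3 = -210/3 = -70
y(2) = (227 + 2*(-70)) / 3 = 87/3 = 29
y(1) = (-70 + 2*29) / 3 = -12/3 = -4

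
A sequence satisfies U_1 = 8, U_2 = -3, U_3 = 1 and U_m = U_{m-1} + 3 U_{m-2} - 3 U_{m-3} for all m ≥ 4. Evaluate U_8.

-380

U_4 = 1 + 3(-3) - 3(8) = -32
U_5 = (-32) + 3(1) - 3(-3) = -20
U_6 = (-20) + 3(-32) - 3(1) = -119
U_7 = (-119) + 3(-20) - 3(-32) = -83
U_8 = (-83) + 3(-119) - 3(-20) = -380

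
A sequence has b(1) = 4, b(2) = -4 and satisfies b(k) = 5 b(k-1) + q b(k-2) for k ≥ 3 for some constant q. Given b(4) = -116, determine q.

-1

b(3) = -20 + 4q
b(4) = -100 + 16q
So -100 + 16q = -116, giving q = -1.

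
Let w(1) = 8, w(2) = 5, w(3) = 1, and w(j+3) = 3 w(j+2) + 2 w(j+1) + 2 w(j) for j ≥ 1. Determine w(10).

66581

w(4) = 3*1 + 2*5 + 2*8 = 29
w(5) = 3*29 + 2*1 + 2*5 = 99
w(6) = 3*99 + 2*29 + 2*1 = 357
w(7) = 3*357 + 2*99 + 2*29 = 1327
w(8) = 3*1327 + 2*357 + 2*99 = 4893
w(9) = 3*4893 + 2*1327 + 2*357 = 18047
w(10) = 3*18047 + 2*4893 + 2*1327 = 66581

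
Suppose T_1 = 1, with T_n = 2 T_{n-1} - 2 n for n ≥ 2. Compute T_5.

-66

T_2 = 2·1 - 4 = -2
T_3 = 2·(-2) - 6 = -10
T_4 = 2·(-10) - 8 = -28
T_5 = 2·(-28) - 10 = -66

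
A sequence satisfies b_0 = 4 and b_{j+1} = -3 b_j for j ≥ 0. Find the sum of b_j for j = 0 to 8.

19684

b_1 = -3(4) = -12
b_2 = -3(-12) = 36
b_3 = -3(36) = -108
b_4 = -3(-108) = 324
b_5 = -3(324) = -972
b_6 = -3(-972) = 2916
b_7 = -3(2916) = -8748
b_8 = -3(-8748) = 26244
Sum = 4 + (-12) + 36 + (-108) + 324 + (-972) + 2916 + (-8748) + 26244 = 19684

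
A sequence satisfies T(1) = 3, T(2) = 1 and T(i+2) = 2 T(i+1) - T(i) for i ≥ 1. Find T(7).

-9

T(3) = 2*1 - 3 = -1
T(4) = 2*(-1) - 1 = -3
T(5) = 2*(-3) - (-1) = -5
T(6) = 2*(-5) - (-3) = -7
T(7) = 2*(-7) - (-5) = -9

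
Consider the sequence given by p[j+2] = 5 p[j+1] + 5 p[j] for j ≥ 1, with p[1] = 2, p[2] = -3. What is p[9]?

p[3] = 5*(-3) + 5*2 = -5
p[4] = 5*(-5) + 5*(-3) = -40
p[5] = 5*(-40) + 5*(-5) = -225
p[6] = 5*(-225) + 5*(-40) = -1325
p[7] = 5*(-1325) + 5*(-225) = -7750
p[8] = 5*(-7750) + 5*(-1325) = -45375
p[9] = 5*(-45375) + 5*(-7750) = -265625

-265625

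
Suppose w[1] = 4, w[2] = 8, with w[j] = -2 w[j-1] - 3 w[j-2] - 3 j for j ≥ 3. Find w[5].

w[3] = -2*8 - 3*4 - 9 = -37
w[4] = -2*(-37) - 3*8 - 12 = 38
w[5] = -2*38 - 3*(-37) - 15 = 20

20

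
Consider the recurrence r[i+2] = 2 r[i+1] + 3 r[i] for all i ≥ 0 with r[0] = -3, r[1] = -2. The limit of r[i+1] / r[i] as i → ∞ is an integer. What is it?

The characteristic equation is r^2 - 2r - 3 = 0, which factors as (r - 3)(r + 1) = 0.
So the roots are 3 and -1. Since |3| > |-1| and the coefficient of 3^i is non-zero, the ratio tends to 3.

3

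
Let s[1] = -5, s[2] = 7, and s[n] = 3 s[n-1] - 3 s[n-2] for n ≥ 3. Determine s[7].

s[3] = 3·7 - 3·(-5) = 36
s[4] = 3·36 - 3·7 = 87
s[5] = 3·87 - 3·36 = 153
s[6] = 3·153 - 3·87 = 198
s[7] = 3·198 - 3·153 = 135

135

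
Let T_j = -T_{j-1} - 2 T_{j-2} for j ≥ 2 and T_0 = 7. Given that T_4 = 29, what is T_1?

5

Let T_1 = w.
T_2 = -14 - w
T_3 = 14 - w
T_4 = 14 + 3w
So 14 + 3w = 29, giving w = 5.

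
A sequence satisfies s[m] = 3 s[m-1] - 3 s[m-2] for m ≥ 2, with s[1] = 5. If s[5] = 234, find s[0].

-7

Let s[0] = w.
s[2] = 15 - 3w
s[3] = 30 - 9w
s[4] = 45 - 18w
s[5] = 45 - 27w
So 45 - 27w = 234, giving w = -7.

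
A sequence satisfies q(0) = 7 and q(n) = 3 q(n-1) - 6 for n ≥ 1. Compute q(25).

3389154437775

The fixed point is -6/(1 - 3) = 3, so q(n) - 3 = 3(q(n-1) - 3).
Hence q(n) = 4·3^n + 3.
q(25) = 4·3^{25} + 3 = 4·847288609443 + 3 = 3389154437775.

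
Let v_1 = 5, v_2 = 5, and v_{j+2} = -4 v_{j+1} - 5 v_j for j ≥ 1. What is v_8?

v_3 = -4·5 - 5·5 = -45
v_4 = -4·(-45) - 5·5 = 155
v_5 = -4·155 - 5·(-45) = -395
v_6 = -4·(-395) - 5·155 = 805
v_7 = -4·805 - 5·(-395) = -1245
v_8 = -4·(-1245) - 5·805 = 955

955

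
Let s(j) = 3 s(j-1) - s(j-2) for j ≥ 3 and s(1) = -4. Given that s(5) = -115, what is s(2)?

Let s(2) = v.
s(3) = 4 + 3v
s(4) = 12 + 8v
s(5) = 32 + 21v
So 32 + 21v = -115, giving v = -7.

-7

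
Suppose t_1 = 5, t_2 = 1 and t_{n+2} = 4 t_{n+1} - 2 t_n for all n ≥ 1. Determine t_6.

t_3 = 4·1 - 2·5 = -6
t_4 = 4·(-6) - 2·1 = -26
t_5 = 4·(-26) - 2·(-6) = -92
t_6 = 4·(-92) - 2·(-26) = -316

-316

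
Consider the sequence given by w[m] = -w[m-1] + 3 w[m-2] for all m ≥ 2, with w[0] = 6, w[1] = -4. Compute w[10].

w[2] = -(-4) + 3·6 = 22
w[3] = -22 + 3·(-4) = -34
w[4] = -(-34) + 3·22 = 100
w[5] = -100 + 3·(-34) = -202
w[6] = -(-202) + 3·100 = 502
w[7] = -502 + 3·(-202) = -1108
w[8] = -(-1108) + 3·502 = 2614
w[9] = -2614 + 3·(-1108) = -5938
w[10] = -(-5938) + 3·2614 = 13780

13780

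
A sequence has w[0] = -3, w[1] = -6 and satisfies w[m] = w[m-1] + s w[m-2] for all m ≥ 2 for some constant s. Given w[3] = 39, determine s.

w[2] = -6 - 3s
w[3] = -6 - 9s
So -6 - 9s = 39, giving s = -5.

-5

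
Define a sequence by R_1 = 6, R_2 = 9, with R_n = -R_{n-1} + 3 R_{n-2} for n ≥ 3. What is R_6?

45

R_3 = -9 + 3(6) = 9
R_4 = -9 + 3(9) = 18
R_5 = -18 + 3(9) = 9
R_6 = -9 + 3(18) = 45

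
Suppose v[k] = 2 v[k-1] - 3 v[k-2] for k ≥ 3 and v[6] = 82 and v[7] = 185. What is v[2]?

Rearranging, v[k-2] = (v[k] - 2 v[k-1]) / -3.
v[5] = (185 - 2(82)) / -3 = 21/-3 = -7
v[4] = (82 - 2(-7)) / -3 = 96/-3 = -32
v[3] = (-7 - 2(-32)) / -3 = 57/-3 = -19
v[2] = (-32 - 2(-19)) / -3 = 6/-3 = -2

-2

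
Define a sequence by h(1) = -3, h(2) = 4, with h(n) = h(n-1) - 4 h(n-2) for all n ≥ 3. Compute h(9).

h(3) = 4 - 4*(-3) = 16
h(4) = 16 - 4*4 = 0
h(5) = 0 - 4*16 = -64
h(6) = (-64) - 4*0 = -64
h(7) = (-64) - 4*(-64) = 192
h(8) = 192 - 4*(-64) = 448
h(9) = 448 - 4*192 = -320

-320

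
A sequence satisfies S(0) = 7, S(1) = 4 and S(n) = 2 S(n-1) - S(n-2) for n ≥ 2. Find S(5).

S(2) = 2(4) - 7 = 1
S(3) = 2(1) - 4 = -2
S(4) = 2(-2) - 1 = -5
S(5) = 2(-5) - (-2) = -8

-8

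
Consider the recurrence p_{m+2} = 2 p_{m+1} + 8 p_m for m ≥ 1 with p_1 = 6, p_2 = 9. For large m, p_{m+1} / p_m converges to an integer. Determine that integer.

4

The characteristic equation is r^2 - 2r - 8 = 0, which factors as (r - 4)(r + 2) = 0.
So the roots are 4 and -2. Since |4| > |-2| and the coefficient of 4^m is non-zero, the ratio tends to 4.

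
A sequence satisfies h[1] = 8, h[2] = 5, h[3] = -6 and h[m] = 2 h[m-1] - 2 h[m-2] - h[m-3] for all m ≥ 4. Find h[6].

-40

h[4] = 2·(-6) - 2·5 - 8 = -30
h[5] = 2·(-30) - 2·(-6) - 5 = -53
h[6] = 2·(-53) - 2·(-30) - (-6) = -40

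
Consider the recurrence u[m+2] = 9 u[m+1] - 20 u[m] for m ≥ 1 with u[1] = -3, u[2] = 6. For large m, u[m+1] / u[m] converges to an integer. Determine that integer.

5

The characteristic equation is r^2 - 9r + 20 = 0, which factors as (r - 5)(r - 4) = 0.
So the roots are 5 and 4. Since |5| > |4| and the coefficient of 5^m is non-zero, the ratio tends to 5.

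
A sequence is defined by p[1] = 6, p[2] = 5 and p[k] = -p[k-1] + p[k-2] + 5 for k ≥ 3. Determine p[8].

-3

p[3] = -5 + 6 + 5 = 6
p[4] = -6 + 5 + 5 = 4
p[5] = -4 + 6 + 5 = 7
p[6] = -7 + 4 + 5 = 2
p[7] = -2 + 7 + 5 = 10
p[8] = -10 + 2 + 5 = -3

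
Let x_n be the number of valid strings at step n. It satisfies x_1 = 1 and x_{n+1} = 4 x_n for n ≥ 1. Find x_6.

x_2 = 4(1) = 4
x_3 = 4(4) = 16
x_4 = 4(16) = 64
x_5 = 4(64) = 256
x_6 = 4(256) = 1024

1024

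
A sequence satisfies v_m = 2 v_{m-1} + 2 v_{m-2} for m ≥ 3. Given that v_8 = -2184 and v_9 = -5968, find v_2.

-3

Rearranging, v_{m-2} = (v_m - 2 v_{m-1}) / 2.
v_7 = (-5968 - 2(-2184)) / 2 = -1600/2 = -800
v_6 = (-2184 - 2(-800)) / 2 = -584/2 = -292
v_5 = (-800 - 2(-292)) / 2 = -216/2 = -108
v_4 = (-292 - 2(-108)) / 2 = -76/2 = -38
v_3 = (-108 - 2(-38)) / 2 = -32/2 = -16
v_2 = (-38 - 2(-16)) / 2 = -6/2 = -3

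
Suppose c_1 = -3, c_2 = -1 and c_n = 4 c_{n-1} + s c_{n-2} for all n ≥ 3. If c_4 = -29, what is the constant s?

1

c_3 = -4 - 3s
c_4 = -16 - 13s
So -16 - 13s = -29, giving s = 1.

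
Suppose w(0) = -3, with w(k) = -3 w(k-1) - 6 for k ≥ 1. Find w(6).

-1095

w(1) = -3(-3) - 6 = 3
w(2) = -3(3) - 6 = -15
w(3) = -3(-15) - 6 = 39
w(4) = -3(39) - 6 = -123
w(5) = -3(-123) - 6 = 363
w(6) = -3(363) - 6 = -1095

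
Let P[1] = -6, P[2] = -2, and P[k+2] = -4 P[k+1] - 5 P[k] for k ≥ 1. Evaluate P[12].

106418

P[3] = -4(-2) - 5(-6) = 38
P[4] = -4(38) - 5(-2) = -142
P[5] = -4(-142) - 5(38) = 378
P[6] = -4(378) - 5(-142) = -802
P[7] = -4(-802) - 5(378) = 1318
P[8] = -4(1318) - 5(-802) = -1262
P[9] = -4(-1262) - 5(1318) = -1542
P[10] = -4(-1542) - 5(-1262) = 12478
P[11] = -4(12478) - 5(-1542) = -42202
P[12] = -4(-42202) - 5(12478) = 106418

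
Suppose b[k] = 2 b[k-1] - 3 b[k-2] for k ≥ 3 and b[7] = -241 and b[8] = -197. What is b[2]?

1

Rearranging, b[k-2] = (b[k] - 2 b[k-1]) / -3.
b[6] = (-197 - 2*(-241)) / -3 = 285/-3 = -95
b[5] = (-241 - 2*(-95)) / -3 = -51/-3 = 17
b[4] = (-95 - 2*17) / -3 = -129/-3 = 43
b[3] = (17 - 2*43) / -3 = -69/-3 = 23
b[2] = (43 - 2*23) / -3 = -3/-3 = 1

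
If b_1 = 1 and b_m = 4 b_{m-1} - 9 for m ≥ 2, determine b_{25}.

-562949953421309

The fixed point is -9/(1 - 4) = 3, so b_m - 3 = 4(b_{m-1} - 3).
Hence b_m = -2·4^{m-1} + 3.
b_{25} = -2·4^{24} + 3 = -2·281474976710656 + 3 = -562949953421309.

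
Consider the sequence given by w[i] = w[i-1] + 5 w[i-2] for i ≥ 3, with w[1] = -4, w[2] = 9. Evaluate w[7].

44

w[3] = 9 + 5·(-4) = -11
w[4] = (-11) + 5·9 = 34
w[5] = 34 + 5·(-11) = -21
w[6] = (-21) + 5·34 = 149
w[7] = 149 + 5·(-21) = 44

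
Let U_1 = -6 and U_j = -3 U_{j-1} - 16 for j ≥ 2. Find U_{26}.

The fixed point is -16/(1 + 3) = -4, so U_j + 4 = -3(U_{j-1} + 4).
Hence U_j = -2·(-3)^{j-1} - 4.
U_{26} = -2·(-3)^{25} - 4 = -2·-847288609443 - 4 = 1694577218882.

1694577218882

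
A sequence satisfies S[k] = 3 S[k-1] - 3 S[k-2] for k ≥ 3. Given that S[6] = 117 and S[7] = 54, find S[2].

7

Rearranging, S[k-2] = (S[k] - 3 S[k-1]) / -3.
S[5] = (54 - 3*117) / -3 = -297/-3 = 99
S[4] = (117 - 3*99) / -3 = -180/-3 = 60
S[3] = (99 - 3*60) / -3 = -81/-3 = 27
S[2] = (60 - 3*27) / -3 = -21/-3 = 7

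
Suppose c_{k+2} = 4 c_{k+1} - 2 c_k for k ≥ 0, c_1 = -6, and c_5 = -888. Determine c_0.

-1

Let c_0 = y.
c_2 = -24 - 2y
c_3 = -84 - 8y
c_4 = -288 - 28y
c_5 = -984 - 96y
So -984 - 96y = -888, giving y = -1.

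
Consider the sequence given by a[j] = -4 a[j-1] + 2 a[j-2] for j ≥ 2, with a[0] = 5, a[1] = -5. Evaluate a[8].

a[2] = -4(-5) + 2(5) = 30
a[3] = -4(30) + 2(-5) = -130
a[4] = -4(-130) + 2(30) = 580
a[5] = -4(580) + 2(-130) = -2580
a[6] = -4(-2580) + 2(580) = 11480
a[7] = -4(11480) + 2(-2580) = -51080
a[8] = -4(-51080) + 2(11480) = 227280

227280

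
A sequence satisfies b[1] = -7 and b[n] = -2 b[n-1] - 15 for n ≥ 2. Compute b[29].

-536870917

The fixed point is -15/(1 + 2) = -5, so b[n] + 5 = -2(b[n-1] + 5).
Hence b[n] = -2·(-2)^{n-1} - 5.
b[29] = -2·(-2)^{28} - 5 = -2·268435456 - 5 = -536870917.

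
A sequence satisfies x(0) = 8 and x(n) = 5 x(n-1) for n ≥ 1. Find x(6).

x(1) = 5(8) = 40
x(2) = 5(40) = 200
x(3) = 5(200) = 1000
x(4) = 5(1000) = 5000
x(5) = 5(5000) = 25000
x(6) = 5(25000) = 125000

125000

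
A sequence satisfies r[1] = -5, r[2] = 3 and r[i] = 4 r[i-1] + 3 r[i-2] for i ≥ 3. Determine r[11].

r[3] = 4·3 + 3·(-5) = -3
r[4] = 4·(-3) + 3·3 = -3
r[5] = 4·(-3) + 3·(-3) = -21
r[6] = 4·(-21) + 3·(-3) = -93
r[7] = 4·(-93) + 3·(-21) = -435
r[8] = 4·(-435) + 3·(-93) = -2019
r[9] = 4·(-2019) + 3·(-435) = -9381
r[10] = 4·(-9381) + 3·(-2019) = -43581
r[11] = 4·(-43581) + 3·(-9381) = -202467

-202467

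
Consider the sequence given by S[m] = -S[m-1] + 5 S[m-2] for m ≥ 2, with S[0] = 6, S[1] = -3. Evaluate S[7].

-3783

S[2] = -(-3) + 5*6 = 33
S[3] = -33 + 5*(-3) = -48
S[4] = -(-48) + 5*33 = 213
S[5] = -213 + 5*(-48) = -453
S[6] = -(-453) + 5*213 = 1518
S[7] = -1518 + 5*(-453) = -3783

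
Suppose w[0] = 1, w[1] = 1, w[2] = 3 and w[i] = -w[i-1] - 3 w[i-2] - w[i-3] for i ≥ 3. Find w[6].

-5

w[3] = -3 - 3·1 - 1 = -7
w[4] = -(-7) - 3·3 - 1 = -3
w[5] = -(-3) - 3·(-7) - 3 = 21
w[6] = -21 - 3·(-3) - (-7) = -5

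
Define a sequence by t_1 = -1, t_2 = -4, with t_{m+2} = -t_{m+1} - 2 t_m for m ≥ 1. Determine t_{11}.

-78

t_3 = -(-4) - 2(-1) = 6
t_4 = -6 - 2(-4) = 2
t_5 = -2 - 2(6) = -14
t_6 = -(-14) - 2(2) = 10
t_7 = -10 - 2(-14) = 18
t_8 = -18 - 2(10) = -38
t_9 = -(-38) - 2(18) = 2
t_{10} = -2 - 2(-38) = 74
t_{11} = -74 - 2(2) = -78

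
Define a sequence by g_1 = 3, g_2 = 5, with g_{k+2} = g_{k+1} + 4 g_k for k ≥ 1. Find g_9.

4377

g_3 = 5 + 4*3 = 17
g_4 = 17 + 4*5 = 37
g_5 = 37 + 4*17 = 105
g_6 = 105 + 4*37 = 253
g_7 = 253 + 4*105 = 673
g_8 = 673 + 4*253 = 1685
g_9 = 1685 + 4*673 = 4377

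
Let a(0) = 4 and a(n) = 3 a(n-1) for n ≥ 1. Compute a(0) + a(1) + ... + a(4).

a(1) = 3*4 = 12
a(2) = 3*12 = 36
a(3) = 3*36 = 108
a(4) = 3*108 = 324
Sum = 4 + 12 + 36 + 108 + 324 = 484

484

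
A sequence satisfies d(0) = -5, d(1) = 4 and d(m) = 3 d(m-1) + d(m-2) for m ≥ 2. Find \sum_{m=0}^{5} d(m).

d(2) = 3(4) + (-5) = 7
d(3) = 3(7) + 4 = 25
d(4) = 3(25) + 7 = 82
d(5) = 3(82) + 25 = 271
Sum = (-5) + 4 + 7 + 25 + 82 + 271 = 384

384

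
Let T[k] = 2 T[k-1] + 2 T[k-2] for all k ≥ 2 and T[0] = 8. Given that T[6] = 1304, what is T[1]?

5

Let T[1] = z.
T[2] = 16 + 2z
T[3] = 32 + 6z
T[4] = 96 + 16z
T[5] = 256 + 44z
T[6] = 704 + 120z
So 704 + 120z = 1304, giving z = 5.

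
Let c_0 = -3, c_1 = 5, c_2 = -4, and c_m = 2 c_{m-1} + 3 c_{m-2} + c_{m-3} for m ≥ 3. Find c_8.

c_3 = 2(-4) + 3(5) + (-3) = 4
c_4 = 2(4) + 3(-4) + 5 = 1
c_5 = 2(1) + 3(4) + (-4) = 10
c_6 = 2(10) + 3(1) + 4 = 27
c_7 = 2(27) + 3(10) + 1 = 85
c_8 = 2(85) + 3(27) + 10 = 261

261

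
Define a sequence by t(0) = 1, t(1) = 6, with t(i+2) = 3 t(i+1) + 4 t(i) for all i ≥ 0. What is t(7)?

22938

t(2) = 3*6 + 4*1 = 22
t(3) = 3*22 + 4*6 = 90
t(4) = 3*90 + 4*22 = 358
t(5) = 3*358 + 4*90 = 1434
t(6) = 3*1434 + 4*358 = 5734
t(7) = 3*5734 + 4*1434 = 22938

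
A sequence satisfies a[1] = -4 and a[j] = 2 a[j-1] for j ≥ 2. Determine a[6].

-128

a[2] = 2·(-4) = -8
a[3] = 2·(-8) = -16
a[4] = 2·(-16) = -32
a[5] = 2·(-32) = -64
a[6] = 2·(-64) = -128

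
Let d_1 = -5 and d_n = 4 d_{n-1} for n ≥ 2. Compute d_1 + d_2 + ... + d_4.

d_2 = 4*(-5) = -20
d_3 = 4*(-20) = -80
d_4 = 4*(-80) = -320
Sum = (-5) + (-20) + (-80) + (-320) = -425

-425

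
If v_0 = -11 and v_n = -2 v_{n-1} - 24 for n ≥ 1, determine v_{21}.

6291448

The fixed point is -24/(1 + 2) = -8, so v_n + 8 = -2(v_{n-1} + 8).
Hence v_n = -3·(-2)^n - 8.
v_{21} = -3·(-2)^{21} - 8 = -3·-2097152 - 8 = 6291448.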